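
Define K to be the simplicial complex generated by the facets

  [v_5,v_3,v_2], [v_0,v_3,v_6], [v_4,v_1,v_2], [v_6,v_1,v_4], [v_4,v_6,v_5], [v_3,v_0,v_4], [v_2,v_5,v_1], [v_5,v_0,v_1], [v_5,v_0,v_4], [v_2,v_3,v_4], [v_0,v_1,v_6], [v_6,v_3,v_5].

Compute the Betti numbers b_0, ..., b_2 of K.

Order the vertices as v_0 < v_1 < v_2 < v_3 < v_4 < v_5 < v_6. Listing each simplex with vertices in this order, K has dimension 2 with simplices:

  0-simplices (7): [v_0], [v_1], [v_2], [v_3], [v_4], [v_5], [v_6]
  1-simplices (18): (18 of them)
  2-simplices (12): (12 of them)

Hence C_0 ≅ Z^7, C_1 ≅ Z^18, C_2 ≅ Z^12.

The boundary map ∂_1: C_1 → C_0 is given by ∂[p,q] = [q] − [p]. For instance
  ∂[v_4,v_6] = [v_6] − [v_4].
This gives a 7×18 integer matrix of rank 6; reducing to Smith normal form yields diagonal entries (1,1,1,1,1,1).

Boundary ∂_2: C_2 → C_1 acts by ∂[p,q,r] = [q,r] − [p,r] + [p,q]. For instance
  ∂[v_3,v_5,v_6] = [v_5,v_6] − [v_3,v_6] + [v_3,v_5],
  ∂[v_4,v_5,v_6] = [v_5,v_6] − [v_4,v_6] + [v_4,v_5].
This gives a 18×12 integer matrix of rank 12; reducing to Smith normal form yields diagonal entries (1,1,1,1,1,1,1,1,1,1,1,2).

Now H_k = ker ∂_k / im ∂_{k+1}, so:

  H_0: rank C_0 − rank ∂_1 = 7 − 6 = 1, and the invariant factors of ∂_1 are all 1, so H_0 ≅ Z.
  H_1: rank ker ∂_1 − rank ∂_2 = (18 − 6) − 12 = 0, and ∂_2 has invariant factor 2 > 1, so H_1 ≅ Z/2.
  H_2: rank ker ∂_2 − rank ∂_3 = (12 − 12) − 0 = 0, and there is no ∂_3, so H_2 ≅ 0.

(K is a triangulation of the real projective plane RP^2.)

Hence the Betti numbers are b_0 = 1, b_1 = 0, b_2 = 0.

b_0 = 1, b_1 = 0, b_2 = 0.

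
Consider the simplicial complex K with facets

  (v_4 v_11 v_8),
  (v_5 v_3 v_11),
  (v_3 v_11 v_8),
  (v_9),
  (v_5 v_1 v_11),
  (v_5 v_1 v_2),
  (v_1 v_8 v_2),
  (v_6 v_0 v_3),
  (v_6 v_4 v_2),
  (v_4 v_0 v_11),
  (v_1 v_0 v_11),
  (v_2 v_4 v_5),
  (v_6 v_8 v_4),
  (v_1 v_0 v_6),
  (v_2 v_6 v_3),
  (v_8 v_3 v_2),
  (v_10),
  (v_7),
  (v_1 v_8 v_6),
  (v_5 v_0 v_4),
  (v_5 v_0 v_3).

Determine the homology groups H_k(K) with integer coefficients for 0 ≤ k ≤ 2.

Fix the vertex order v_0 < v_1 < v_2 < v_3 < v_4 < v_5 < v_6 < v_7 < v_8 < v_9 < v_10 < v_11 and write every simplex with vertices in increasing order. Then dim K = 2 and the simplices of K are:

  0-simplices (12): [v_0], [v_1], [v_2], [v_3], [v_4], [v_5], [v_6], [v_7], [v_8], [v_9], [v_10], [v_11]
  1-simplices (27): (27 of them)
  2-simplices (18): (18 of them)

giving chain groups C_0 ≅ Z^12, C_1 ≅ Z^27, C_2 ≅ Z^18.

The boundary map ∂_1: C_1 → C_0 maps an edge to its endpoints' difference, ∂[p,q] = q − p.
The 12×27 boundary matrix has rank 8 and Smith normal form diag(1,1,1,1,1,1,1,1).

Boundary ∂_2: C_2 → C_1 sends each 2-simplex [p,q,r] to [q,r] − [p,r] + [p,q]. For instance
  ∂[v_2,v_4,v_6] = [v_4,v_6] − [v_2,v_6] + [v_2,v_4],
  ∂[v_0,v_1,v_11] = [v_1,v_11] − [v_0,v_11] + [v_0,v_1].
This gives a 27×18 integer matrix of rank 18; reducing to Smith normal form yields diagonal entries (1,1,1,1,1,1,1,1,1,1,1,1,1,1,1,1,1,2).

Now H_k = ker ∂_k / im ∂_{k+1}, so:

  H_0: rank C_0 − rank ∂_1 = 12 − 8 = 4, and the invariant factors of ∂_1 are all 1, so H_0 = Z^4.
  H_1: rank ker ∂_1 − rank ∂_2 = (27 − 8) − 18 = 1, and ∂_2 has invariant factor 2 > 1, so H_1 = Z ⊕ Z/2.
  H_2: rank ker ∂_2 − rank ∂_3 = (18 − 18) − 0 = 0, and there is no ∂_3, so H_2 = 0.

H_0 ≅ Z^4,  H_1 ≅ Z ⊕ Z/2,  H_2 = 0.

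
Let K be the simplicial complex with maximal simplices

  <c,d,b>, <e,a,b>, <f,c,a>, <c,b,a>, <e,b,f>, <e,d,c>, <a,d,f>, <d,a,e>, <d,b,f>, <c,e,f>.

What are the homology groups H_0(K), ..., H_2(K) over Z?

H_0 = Z,  H_1 = Z/2Z,  H_2 = 0.

Order the vertices as a < b < c < d < e < f. Listing each simplex with vertices in this order, K has dimension 2 with simplices:

  0-simplices (6): a, b, c, d, e, f
  1-simplices (15): ab, ac, ad, ae, af, bc, bd, be, bf, cd, ce, cf, de, df, ef
  2-simplices (10): abc, abe, acf, ade, adf, bcd, bdf, bef, cde, cef

so the chain groups are C_0 ≅ Z^6, C_1 ≅ Z^15, C_2 ≅ Z^10.

The boundary map ∂_1: C_1 → C_0 sends each edge [p,q] (with p < q) to q − p. For instance
  ∂df = f − d.
The 6×15 boundary matrix has rank 5 and Smith normal form diag(1,1,1,1,1).

The boundary map ∂_2: C_2 → C_1 maps a triangle to the signed sum of its edges. For instance
  ∂cef = ef − cf + ce,
  ∂bef = ef − bf + be.
The 15×10 boundary matrix has rank 10 and Smith normal form diag(1,1,1,1,1,1,1,1,1,2).

Computing H_k = (kernel of ∂_k) / (image of ∂_{k+1}):

  H_0: rank C_0 − rank ∂_1 = 6 − 5 = 1, and the invariant factors of ∂_1 are all 1, so H_0 ≅ Z.
  H_1: rank ker ∂_1 − rank ∂_2 = (15 − 5) − 10 = 0, and ∂_2 has invariant factor 2 > 1, so H_1 ≅ Z/2Z.
  H_2: rank ker ∂_2 − rank ∂_3 = (10 − 10) − 0 = 0, and there is no ∂_3, so H_2 ≅ 0.

As a check, the Euler characteristic is 6 − 15 + 10 = 1, which agrees with 1 − 0 + 0 = 1.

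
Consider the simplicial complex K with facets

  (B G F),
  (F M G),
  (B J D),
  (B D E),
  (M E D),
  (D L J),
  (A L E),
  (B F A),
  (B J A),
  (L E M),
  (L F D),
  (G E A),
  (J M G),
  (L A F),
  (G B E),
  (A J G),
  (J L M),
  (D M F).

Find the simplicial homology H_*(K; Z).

H_0 = Z,  H_1 = Z ⊕ Z_2,  H_2 = 0.

Take the total order A < B < D < E < F < G < J < L < M on the vertex set. Then K (dimension 2) consists of the simplices:

  0-simplices (9): A, B, D, E, F, G, J, L, M
  1-simplices (27): AB, AE, AF, AG, AJ, AL, BD, BE, BF, BG, BJ, DE, DF, DJ, DL, DM, EG, EL, EM, FG, FL, FM, GJ, GM, JL, JM, LM
  2-simplices (18): ABF, ABJ, AEG, AEL, AFL, AGJ, BDE, BDJ, BEG, BFG, DEM, DFL, DFM, DJL, ELM, FGM, GJM, JLM

Hence C_0 ≅ Z^9, C_1 ≅ Z^27, C_2 ≅ Z^18.

Boundary ∂_1: C_1 → C_0 sends each edge [p,q] (with p < q) to q − p. For instance
  ∂FM = M − F.
This gives a 9×27 integer matrix of rank 8; reducing to Smith normal form yields diagonal entries (1,1,1,1,1,1,1,1).

The boundary map ∂_2: C_2 → C_1 maps a triangle to the signed sum of its edges. For instance
  ∂AGJ = GJ − AJ + AG,
  ∂BFG = FG − BG + BF.
As a 27×18 matrix over Z this has rank 18, with invariant factors (1,1,1,1,1,1,1,1,1,1,1,1,1,1,1,1,1,2).

Computing H_k = (kernel of ∂_k) / (image of ∂_{k+1}):

  H_0: rank C_0 − rank ∂_1 = 9 − 8 = 1, and the invariant factors of ∂_1 are all 1, so H_0 ≅ Z.
  H_1: rank ker ∂_1 − rank ∂_2 = (27 − 8) − 18 = 1, and ∂_2 has invariant factor 2 > 1, so H_1 ≅ Z ⊕ Z_2.
  H_2: rank ker ∂_2 − rank ∂_3 = (18 − 18) − 0 = 0, and there is no ∂_3, so H_2 ≅ 0.

As a check, the Euler characteristic is 9 − 27 + 18 = 0, which agrees with 1 − 1 + 0 = 0.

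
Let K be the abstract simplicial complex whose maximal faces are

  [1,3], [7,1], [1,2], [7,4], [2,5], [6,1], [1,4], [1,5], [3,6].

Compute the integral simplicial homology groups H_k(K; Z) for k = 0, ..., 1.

Order the vertices as 1 < 2 < 3 < 4 < 5 < 6 < 7. Listing each simplex with vertices in this order, K has dimension 1 with simplices:

  0-simplices (7): [1], [2], [3], [4], [5], [6], [7]
  1-simplices (9): [1,2], [1,3], [1,4], [1,5], [1,6], [1,7], [2,5], [3,6], [4,7]

so the chain groups are C_0 ≅ Z^7, C_1 ≅ Z^9.

∂_1: C_1 → C_0 maps an edge to its endpoints' difference, ∂[p,q] = q − p. For instance
  ∂[1,2] = [2] − [1].
As a 7×9 matrix over Z this has rank 6, with invariant factors (1,1,1,1,1,1).

Now H_k = ker ∂_k / im ∂_{k+1}, so:

  H_0: rank C_0 − rank ∂_1 = 7 − 6 = 1, and the invariant factors of ∂_1 are all 1, so H_0 = Z.
  H_1: rank ker ∂_1 − rank ∂_2 = (9 − 6) − 0 = 3, and there is no ∂_2, so H_1 = Z^3.

(K is a triangulation of a wedge of 3 circles.)

H_0 = Z,  H_1 = Z^3.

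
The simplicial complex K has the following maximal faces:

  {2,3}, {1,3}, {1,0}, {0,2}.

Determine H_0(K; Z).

We work with the vertex ordering 0 < 1 < 2 < 3. The simplices of K, each written with vertices in increasing order, are:

  0-simplices (4): [0], [1], [2], [3]
  1-simplices (4): [0,1], [0,2], [1,3], [2,3]

so the chain groups are C_0 ≅ Z^4, C_1 ≅ Z^4.

The boundary map ∂_1: C_1 → C_0 is given by ∂[p,q] = [q] − [p]. For instance
  ∂[0,1] = [1] − [0].
This gives a 4×4 integer matrix of rank 3; reducing to Smith normal form yields diagonal entries (1,1,1).

Reading off H_k = ker ∂_k / im ∂_{k+1}:

  H_0: rank C_0 − rank ∂_1 = 4 − 3 = 1, and the invariant factors of ∂_1 are all 1, so H_0 = Z.

H_0 ≅ Z.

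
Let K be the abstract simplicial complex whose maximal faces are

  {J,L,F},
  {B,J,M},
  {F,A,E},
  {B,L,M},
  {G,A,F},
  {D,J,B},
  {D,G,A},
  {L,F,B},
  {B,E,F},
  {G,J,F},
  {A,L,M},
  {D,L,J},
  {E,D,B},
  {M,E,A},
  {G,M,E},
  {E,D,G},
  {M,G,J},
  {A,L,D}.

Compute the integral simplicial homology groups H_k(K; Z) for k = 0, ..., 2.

Take the total order A < B < D < E < F < G < J < L < M on the vertex set. Then K (dimension 2) consists of the simplices:

  0-simplices (9): A, B, D, E, F, G, J, L, M
  1-simplices (27): AD, AE, AF, AG, AL, AM, BD, BE, BF, BJ, BL, BM, DE, DG, DJ, DL, EF, EG, EM, FG, FJ, FL, GJ, GM, JL, JM, LM
  2-simplices (18): ADG, ADL, AEF, AEM, AFG, ALM, BDE, BDJ, BEF, BFL, BJM, BLM, DEG, DJL, EGM, FGJ, FJL, GJM

Hence C_0 ≅ Z^9, C_1 ≅ Z^27, C_2 ≅ Z^18.

∂_1: C_1 → C_0 sends each edge [p,q] (with p < q) to q − p.
This gives a 9×27 integer matrix of rank 8; reducing to Smith normal form yields diagonal entries (1,1,1,1,1,1,1,1).

∂_2: C_2 → C_1 maps a triangle to the signed sum of its edges. For instance
  ∂BJM = JM − BM + BJ,
  ∂ADL = DL − AL + AD.
The resulting 27×18 matrix has rank 18, and its Smith normal form has invariant factors (1,1,1,1,1,1,1,1,1,1,1,1,1,1,1,1,1,2).

Computing H_k = (kernel of ∂_k) / (image of ∂_{k+1}):

  H_0: rank C_0 − rank ∂_1 = 9 − 8 = 1, and the invariant factors of ∂_1 are all 1, so H_0 ≅ Z.
  H_1: rank ker ∂_1 − rank ∂_2 = (27 − 8) − 18 = 1, and ∂_2 has invariant factor 2 > 1, so H_1 ≅ Z ⊕ Z/2Z.
  H_2: rank ker ∂_2 − rank ∂_3 = (18 − 18) − 0 = 0, and there is no ∂_3, so H_2 ≅ 0.

As a check, the Euler characteristic is 9 − 27 + 18 = 0, which agrees with 1 − 1 + 0 = 0.
(K is a triangulation of the Klein bottle.)

H_0 ≅ Z,  H_1 ≅ Z ⊕ Z/2Z,  H_2 = 0.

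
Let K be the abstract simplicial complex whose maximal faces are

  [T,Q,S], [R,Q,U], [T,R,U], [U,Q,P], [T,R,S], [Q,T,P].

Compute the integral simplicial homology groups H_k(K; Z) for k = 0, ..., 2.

Order the vertices as P < Q < R < S < T < U. Listing each simplex with vertices in this order, K has dimension 2 with simplices:

  0-simplices (6): P, Q, R, S, T, U
  1-simplices (12): PQ, PT, PU, QR, QS, QT, QU, RS, RT, RU, ST, TU
  2-simplices (6): PQT, PQU, QRU, QST, RST, RTU

Hence C_0 ≅ Z^6, C_1 ≅ Z^12, C_2 ≅ Z^6.

Boundary ∂_1: C_1 → C_0 is given by ∂[p,q] = [q] − [p]. For instance
  ∂QT = T − Q.
The 6×12 boundary matrix has rank 5 and Smith normal form diag(1,1,1,1,1).

∂_2: C_2 → C_1 sends each 2-simplex [p,q,r] to [q,r] − [p,r] + [p,q]. For instance
  ∂PQT = QT − PT + PQ,
  ∂RST = ST − RT + RS.
This gives a 12×6 integer matrix of rank 6; reducing to Smith normal form yields diagonal entries (1,1,1,1,1,1).

Reading off H_k = ker ∂_k / im ∂_{k+1}:

  H_0: rank C_0 − rank ∂_1 = 6 − 5 = 1, and the invariant factors of ∂_1 are all 1, so H_0 ≅ Z.
  H_1: rank ker ∂_1 − rank ∂_2 = (12 − 5) − 6 = 1, and the invariant factors of ∂_2 are all 1, so H_1 ≅ Z.
  H_2: rank ker ∂_2 − rank ∂_3 = (6 − 6) − 0 = 0, and there is no ∂_3, so H_2 ≅ 0.

H_0 = Z,  H_1 = Z,  H_2 = 0.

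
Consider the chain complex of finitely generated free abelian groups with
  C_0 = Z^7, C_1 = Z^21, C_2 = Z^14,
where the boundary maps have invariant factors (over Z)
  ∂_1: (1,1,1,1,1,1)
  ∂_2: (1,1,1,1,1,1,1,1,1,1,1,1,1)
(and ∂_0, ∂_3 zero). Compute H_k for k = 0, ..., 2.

H_0 ≅ Z,  H_1 ≅ Z^2,  H_2 ≅ Z.

H_0: b_0 = 7 − 0 − 6 = 1; torsion from ∂_1 factors > 1: none. So H_0 ≅ Z.
H_1: b_1 = 21 − 6 − 13 = 2; torsion from ∂_2 factors > 1: none. So H_1 ≅ Z^2.
H_2: b_2 = 14 − 13 − 0 = 1; torsion from ∂_3 factors > 1: none. So H_2 ≅ Z.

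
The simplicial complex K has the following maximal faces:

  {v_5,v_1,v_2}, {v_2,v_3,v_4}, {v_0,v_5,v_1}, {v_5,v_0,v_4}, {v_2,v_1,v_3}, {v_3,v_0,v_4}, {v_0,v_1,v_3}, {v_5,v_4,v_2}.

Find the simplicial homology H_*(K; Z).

H_0 ≅ Z,  H_1 = 0,  H_2 ≅ Z.

K has 6 vertices, 12 edges, 8 triangles.
rank ∂_0 = 0, rank ∂_1 = 5 ⇒ b_0 = 6 − 0 − 5 = 1; all invariant factors of ∂_1 are 1 so no torsion. So H_0 ≅ Z.
rank ∂_1 = 5, rank ∂_2 = 7 ⇒ b_1 = 12 − 5 − 7 = 0; all invariant factors of ∂_2 are 1 so no torsion. So H_1 ≅ 0.
rank ∂_2 = 7, rank ∂_3 = 0 ⇒ b_2 = 8 − 7 − 0 = 1. So H_2 ≅ Z.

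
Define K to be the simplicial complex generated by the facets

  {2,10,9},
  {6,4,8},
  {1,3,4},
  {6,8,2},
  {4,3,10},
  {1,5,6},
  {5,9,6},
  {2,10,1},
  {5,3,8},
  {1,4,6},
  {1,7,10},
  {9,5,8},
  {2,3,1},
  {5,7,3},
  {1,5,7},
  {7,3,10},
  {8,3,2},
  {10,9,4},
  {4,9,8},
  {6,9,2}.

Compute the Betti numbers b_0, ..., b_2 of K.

Order the vertices as 1 < 2 < 3 < 4 < 5 < 6 < 7 < 8 < 9 < 10. Listing each simplex with vertices in this order, K has dimension 2 with simplices:

  0-simplices (10): [1], [2], [3], [4], [5], [6], [7], [8], [9], [10]
  1-simplices (30): (30 of them)
  2-simplices (20): (20 of them)

giving chain groups C_0 ≅ Z^10, C_1 ≅ Z^30, C_2 ≅ Z^20.

∂_1: C_1 → C_0 sends each edge [p,q] (with p < q) to q − p. For instance
  ∂[2,10] = [10] − [2].
The resulting 10×30 matrix has rank 9, and its Smith normal form has invariant factors (1,1,1,1,1,1,1,1,1).

Boundary ∂_2: C_2 → C_1 maps a triangle to the signed sum of its edges. For instance
  ∂[3,4,10] = [4,10] − [3,10] + [3,4],
  ∂[1,3,4] = [3,4] − [1,4] + [1,3].
The resulting 30×20 matrix has rank 20, and its Smith normal form has invariant factors (1,1,1,1,1,1,1,1,1,1,1,1,1,1,1,1,1,1,1,2).

Now H_k = ker ∂_k / im ∂_{k+1}, so:

  H_0: rank C_0 − rank ∂_1 = 10 − 9 = 1, and the invariant factors of ∂_1 are all 1, so H_0 = Z.
  H_1: rank ker ∂_1 − rank ∂_2 = (30 − 9) − 20 = 1, and ∂_2 has invariant factor 2 > 1, so H_1 = Z ⊕ Z/2.
  H_2: rank ker ∂_2 − rank ∂_3 = (20 − 20) − 0 = 0, and there is no ∂_3, so H_2 = 0.

As a check, the Euler characteristic is 10 − 30 + 20 = 0, which agrees with 1 − 1 + 0 = 0.
(K is a triangulation of the Klein bottle.)

Hence the Betti numbers are b_0 = 1, b_1 = 1, b_2 = 0.

b_0 = 1, b_1 = 1, b_2 = 0.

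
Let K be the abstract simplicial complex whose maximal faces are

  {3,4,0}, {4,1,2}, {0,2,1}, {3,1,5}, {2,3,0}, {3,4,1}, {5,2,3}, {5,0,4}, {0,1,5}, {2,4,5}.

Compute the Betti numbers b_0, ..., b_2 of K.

b_0 = 1, b_1 = 0, b_2 = 0.

Fix the vertex order 0 < 1 < 2 < 3 < 4 < 5 and write every simplex with vertices in increasing order. Then dim K = 2 and the simplices of K are:

  0-simplices (6): [0], [1], [2], [3], [4], [5]
  1-simplices (15): [0,1], [0,2], [0,3], [0,4], [0,5], [1,2], [1,3], [1,4], [1,5], [2,3], [2,4], [2,5], [3,4], [3,5], [4,5]
  2-simplices (10): [0,1,2], [0,1,5], [0,2,3], [0,3,4], [0,4,5], [1,2,4], [1,3,4], [1,3,5], [2,3,5], [2,4,5]

so the chain groups are C_0 ≅ Z^6, C_1 ≅ Z^15, C_2 ≅ Z^10.

The boundary map ∂_1: C_1 → C_0 maps an edge to its endpoints' difference, ∂[p,q] = q − p.
As a 6×15 matrix over Z this has rank 5, with invariant factors (1,1,1,1,1).

∂_2: C_2 → C_1 maps a triangle to the signed sum of its edges. For instance
  ∂[2,4,5] = [4,5] − [2,5] + [2,4],
  ∂[0,2,3] = [2,3] − [0,3] + [0,2].
As a 15×10 matrix over Z this has rank 10, with invariant factors (1,1,1,1,1,1,1,1,1,2).

Reading off H_k = ker ∂_k / im ∂_{k+1}:

  H_0: rank C_0 − rank ∂_1 = 6 − 5 = 1, and the invariant factors of ∂_1 are all 1, so H_0 ≅ Z.
  H_1: rank ker ∂_1 − rank ∂_2 = (15 − 5) − 10 = 0, and ∂_2 has invariant factor 2 > 1, so H_1 ≅ Z_2.
  H_2: rank ker ∂_2 − rank ∂_3 = (10 − 10) − 0 = 0, and there is no ∂_3, so H_2 ≅ 0.

As a check, the Euler characteristic is 6 − 15 + 10 = 1, which agrees with 1 − 0 + 0 = 1.
(K is a triangulation of the real projective plane RP^2.)

Hence the Betti numbers are b_0 = 1, b_1 = 0, b_2 = 0.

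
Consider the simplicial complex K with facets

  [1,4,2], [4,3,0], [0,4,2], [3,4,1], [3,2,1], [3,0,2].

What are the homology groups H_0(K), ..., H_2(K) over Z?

H_0 = Z,  H_1 = 0,  H_2 = Z.

Fix the vertex order 0 < 1 < 2 < 3 < 4 and write every simplex with vertices in increasing order. Then dim K = 2 and the simplices of K are:

  0-simplices (5): [0], [1], [2], [3], [4]
  1-simplices (9): [0,2], [0,3], [0,4], [1,2], [1,3], [1,4], [2,3], [2,4], [3,4]
  2-simplices (6): [0,2,3], [0,2,4], [0,3,4], [1,2,3], [1,2,4], [1,3,4]

so the chain groups are C_0 ≅ Z^5, C_1 ≅ Z^9, C_2 ≅ Z^6.

Boundary ∂_1: C_1 → C_0 maps an edge to its endpoints' difference, ∂[p,q] = q − p.
The 5×9 boundary matrix has rank 4 and Smith normal form diag(1,1,1,1).

Boundary ∂_2: C_2 → C_1 sends each 2-simplex [p,q,r] to [q,r] − [p,r] + [p,q]. For instance
  ∂[1,2,3] = [2,3] − [1,3] + [1,2],
  ∂[0,2,3] = [2,3] − [0,3] + [0,2].
The 9×6 boundary matrix has rank 5 and Smith normal form diag(1,1,1,1,1).

Now H_k = ker ∂_k / im ∂_{k+1}, so:

  H_0: rank C_0 − rank ∂_1 = 5 − 4 = 1, and the invariant factors of ∂_1 are all 1, so H_0 ≅ Z.
  H_1: rank ker ∂_1 − rank ∂_2 = (9 − 4) − 5 = 0, and the invariant factors of ∂_2 are all 1, so H_1 ≅ 0.
  H_2: rank ker ∂_2 − rank ∂_3 = (6 − 5) − 0 = 1, and there is no ∂_3, so H_2 ≅ Z.

As a check, the Euler characteristic is 5 − 9 + 6 = 2, which agrees with 1 − 0 + 1 = 2.
(K is a triangulation of the 2-sphere S^2.)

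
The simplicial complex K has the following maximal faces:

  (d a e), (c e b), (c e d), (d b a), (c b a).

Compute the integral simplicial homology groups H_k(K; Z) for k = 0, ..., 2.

Order the vertices as a < b < c < d < e. Listing each simplex with vertices in this order, K has dimension 2 with simplices:

  0-simplices (5): a, b, c, d, e
  1-simplices (10): ab, ac, ad, ae, bc, bd, be, cd, ce, de
  2-simplices (5): abc, abd, ade, bce, cde

giving chain groups C_0 ≅ Z^5, C_1 ≅ Z^10, C_2 ≅ Z^5.

Boundary ∂_1: C_1 → C_0 maps an edge to its endpoints' difference, ∂[p,q] = q − p. For instance
  ∂bc = c − b.
As a 5×10 matrix over Z this has rank 4, with invariant factors (1,1,1,1).

∂_2: C_2 → C_1 acts by ∂[p,q,r] = [q,r] − [p,r] + [p,q]. For instance
  ∂abd = bd − ad + ab,
  ∂cde = de − ce + cd.
The resulting 10×5 matrix has rank 5, and its Smith normal form has invariant factors (1,1,1,1,1).

Computing H_k = (kernel of ∂_k) / (image of ∂_{k+1}):

  H_0: rank C_0 − rank ∂_1 = 5 − 4 = 1, and the invariant factors of ∂_1 are all 1, so H_0 = Z.
  H_1: rank ker ∂_1 − rank ∂_2 = (10 − 4) − 5 = 1, and the invariant factors of ∂_2 are all 1, so H_1 = Z.
  H_2: rank ker ∂_2 − rank ∂_3 = (5 − 5) − 0 = 0, and there is no ∂_3, so H_2 = 0.

H_0 ≅ Z,  H_1 ≅ Z,  H_2 = 0.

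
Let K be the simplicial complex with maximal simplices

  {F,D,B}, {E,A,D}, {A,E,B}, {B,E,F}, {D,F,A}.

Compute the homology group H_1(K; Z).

K has 5 vertices, 10 edges, 5 triangles.
rank ∂_1 = 4, rank ∂_2 = 5 ⇒ b_1 = 10 − 4 − 5 = 1; all invariant factors of ∂_2 are 1 so no torsion. So H_1 ≅ Z.

H_1 = Z.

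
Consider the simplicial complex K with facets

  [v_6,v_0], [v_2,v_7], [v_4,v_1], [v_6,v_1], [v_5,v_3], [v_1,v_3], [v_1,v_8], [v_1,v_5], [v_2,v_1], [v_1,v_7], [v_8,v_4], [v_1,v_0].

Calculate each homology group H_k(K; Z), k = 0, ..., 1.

We work with the vertex ordering v_0 < v_1 < v_2 < v_3 < v_4 < v_5 < v_6 < v_7 < v_8. The simplices of K, each written with vertices in increasing order, are:

  0-simplices (9): [v_0], [v_1], [v_2], [v_3], [v_4], [v_5], [v_6], [v_7], [v_8]
  1-simplices (12): [v_0,v_1], [v_0,v_6], [v_1,v_2], [v_1,v_3], [v_1,v_4], [v_1,v_5], [v_1,v_6], [v_1,v_7], [v_1,v_8], [v_2,v_7], [v_3,v_5], [v_4,v_8]

giving chain groups C_0 ≅ Z^9, C_1 ≅ Z^12.

Boundary ∂_1: C_1 → C_0 maps an edge to its endpoints' difference, ∂[p,q] = q − p.
This gives a 9×12 integer matrix of rank 8; reducing to Smith normal form yields diagonal entries (1,1,1,1,1,1,1,1).

Computing H_k = (kernel of ∂_k) / (image of ∂_{k+1}):

  H_0: rank C_0 − rank ∂_1 = 9 − 8 = 1, and the invariant factors of ∂_1 are all 1, so H_0 ≅ Z.
  H_1: rank ker ∂_1 − rank ∂_2 = (12 − 8) − 0 = 4, and there is no ∂_2, so H_1 ≅ Z^4.

(K is a triangulation of a wedge of 4 circles.)

H_0 ≅ Z,  H_1 ≅ Z^4.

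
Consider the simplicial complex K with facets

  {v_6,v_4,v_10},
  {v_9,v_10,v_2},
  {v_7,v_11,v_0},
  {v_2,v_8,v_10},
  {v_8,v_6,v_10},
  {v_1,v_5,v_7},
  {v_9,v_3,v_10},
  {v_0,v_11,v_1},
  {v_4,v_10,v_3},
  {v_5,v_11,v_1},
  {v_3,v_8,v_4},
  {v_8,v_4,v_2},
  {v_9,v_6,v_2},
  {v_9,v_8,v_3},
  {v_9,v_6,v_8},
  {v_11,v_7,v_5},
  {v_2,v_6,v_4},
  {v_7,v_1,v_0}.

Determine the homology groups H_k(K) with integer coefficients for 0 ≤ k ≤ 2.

We work with the vertex ordering v_0 < v_1 < v_2 < v_3 < v_4 < v_5 < v_6 < v_7 < v_8 < v_9 < v_10 < v_11. The simplices of K, each written with vertices in increasing order, are:

  0-simplices (12): [v_0], [v_1], [v_2], [v_3], [v_4], [v_5], [v_6], [v_7], [v_8], [v_9], [v_10], [v_11]
  1-simplices (27): (27 of them)
  2-simplices (18): (18 of them)

Hence C_0 ≅ Z^12, C_1 ≅ Z^27, C_2 ≅ Z^18.

The boundary map ∂_1: C_1 → C_0 maps an edge to its endpoints' difference, ∂[p,q] = q − p. For instance
  ∂[v_4,v_8] = [v_8] − [v_4].
As a 12×27 matrix over Z this has rank 10, with invariant factors (1,1,1,1,1,1,1,1,1,1).

Boundary ∂_2: C_2 → C_1 maps a triangle to the signed sum of its edges. For instance
  ∂[v_5,v_7,v_11] = [v_7,v_11] − [v_5,v_11] + [v_5,v_7],
  ∂[v_3,v_4,v_8] = [v_4,v_8] − [v_3,v_8] + [v_3,v_4].
The resulting 27×18 matrix has rank 17, and its Smith normal form has invariant factors (1,1,1,1,1,1,1,1,1,1,1,1,1,1,1,1,2).

Computing H_k = (kernel of ∂_k) / (image of ∂_{k+1}):

  H_0: rank C_0 − rank ∂_1 = 12 − 10 = 2, and the invariant factors of ∂_1 are all 1, so H_0 ≅ Z^2.
  H_1: rank ker ∂_1 − rank ∂_2 = (27 − 10) − 17 = 0, and ∂_2 has invariant factor 2 > 1, so H_1 ≅ Z/2.
  H_2: rank ker ∂_2 − rank ∂_3 = (18 − 17) − 0 = 1, and there is no ∂_3, so H_2 ≅ Z.

As a check, the Euler characteristic is 12 − 27 + 18 = 3, which agrees with 2 − 0 + 1 = 3.

H_0 ≅ Z^2,  H_1 ≅ Z/2,  H_2 ≅ Z.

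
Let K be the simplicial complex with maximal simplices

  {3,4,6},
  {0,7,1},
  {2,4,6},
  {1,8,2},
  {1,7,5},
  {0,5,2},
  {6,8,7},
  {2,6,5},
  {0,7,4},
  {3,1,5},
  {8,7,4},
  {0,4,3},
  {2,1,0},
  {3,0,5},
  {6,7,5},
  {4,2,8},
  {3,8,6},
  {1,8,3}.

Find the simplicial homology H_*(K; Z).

Fix the vertex order 0 < 1 < 2 < 3 < 4 < 5 < 6 < 7 < 8 and write every simplex with vertices in increasing order. Then dim K = 2 and the simplices of K are:

  0-simplices (9): [0], [1], [2], [3], [4], [5], [6], [7], [8]
  1-simplices (27): (27 of them)
  2-simplices (18): [0,1,2], [0,1,7], [0,2,5], [0,3,4], [0,3,5], [0,4,7], [1,2,8], [1,3,5], [1,3,8], [1,5,7], [2,4,6], [2,4,8], [2,5,6], [3,4,6], [3,6,8], [4,7,8], [5,6,7], [6,7,8]

so the chain groups are C_0 ≅ Z^9, C_1 ≅ Z^27, C_2 ≅ Z^18.

∂_1: C_1 → C_0 maps an edge to its endpoints' difference, ∂[p,q] = q − p. For instance
  ∂[0,4] = [4] − [0].
The resulting 9×27 matrix has rank 8, and its Smith normal form has invariant factors (1,1,1,1,1,1,1,1).

The boundary map ∂_2: C_2 → C_1 acts by ∂[p,q,r] = [q,r] − [p,r] + [p,q]. For instance
  ∂[1,3,8] = [3,8] − [1,8] + [1,3],
  ∂[1,5,7] = [5,7] − [1,7] + [1,5].
The 27×18 boundary matrix has rank 18 and Smith normal form diag(1,1,1,1,1,1,1,1,1,1,1,1,1,1,1,1,1,2).

Reading off H_k = ker ∂_k / im ∂_{k+1}:

  H_0: rank C_0 − rank ∂_1 = 9 − 8 = 1, and the invariant factors of ∂_1 are all 1, so H_0 = Z.
  H_1: rank ker ∂_1 − rank ∂_2 = (27 − 8) − 18 = 1, and ∂_2 has invariant factor 2 > 1, so H_1 = Z ⊕ Z/2.
  H_2: rank ker ∂_2 − rank ∂_3 = (18 − 18) − 0 = 0, and there is no ∂_3, so H_2 = 0.

H_0 ≅ Z,  H_1 ≅ Z ⊕ Z/2,  H_2 = 0.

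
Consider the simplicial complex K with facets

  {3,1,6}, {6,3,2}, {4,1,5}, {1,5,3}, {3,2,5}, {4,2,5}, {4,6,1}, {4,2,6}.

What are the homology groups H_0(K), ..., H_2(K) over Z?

H_0 = Z,  H_1 = 0,  H_2 = Z.

Order the vertices as 1 < 2 < 3 < 4 < 5 < 6. Listing each simplex with vertices in this order, K has dimension 2 with simplices:

  0-simplices (6): [1], [2], [3], [4], [5], [6]
  1-simplices (12): [1,3], [1,4], [1,5], [1,6], [2,3], [2,4], [2,5], [2,6], [3,5], [3,6], [4,5], [4,6]
  2-simplices (8): [1,3,5], [1,3,6], [1,4,5], [1,4,6], [2,3,5], [2,3,6], [2,4,5], [2,4,6]

Hence C_0 ≅ Z^6, C_1 ≅ Z^12, C_2 ≅ Z^8.

Boundary ∂_1: C_1 → C_0 sends each edge [p,q] (with p < q) to q − p.
The resulting 6×12 matrix has rank 5, and its Smith normal form has invariant factors (1,1,1,1,1).

∂_2: C_2 → C_1 maps a triangle to the signed sum of its edges. For instance
  ∂[2,3,5] = [3,5] − [2,5] + [2,3],
  ∂[1,3,5] = [3,5] − [1,5] + [1,3].
As a 12×8 matrix over Z this has rank 7, with invariant factors (1,1,1,1,1,1,1).

Now H_k = ker ∂_k / im ∂_{k+1}, so:

  H_0: rank C_0 − rank ∂_1 = 6 − 5 = 1, and the invariant factors of ∂_1 are all 1, so H_0 = Z.
  H_1: rank ker ∂_1 − rank ∂_2 = (12 − 5) − 7 = 0, and the invariant factors of ∂_2 are all 1, so H_1 = 0.
  H_2: rank ker ∂_2 − rank ∂_3 = (8 − 7) − 0 = 1, and there is no ∂_3, so H_2 = Z.

As a check, the Euler characteristic is 6 − 12 + 8 = 2, which agrees with 1 − 0 + 1 = 2.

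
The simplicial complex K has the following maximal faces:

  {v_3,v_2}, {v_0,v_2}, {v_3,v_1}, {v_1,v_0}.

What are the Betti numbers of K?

b_0 = 1, b_1 = 1.

Fix the vertex order v_0 < v_1 < v_2 < v_3 and write every simplex with vertices in increasing order. Then dim K = 1 and the simplices of K are:

  0-simplices (4): [v_0], [v_1], [v_2], [v_3]
  1-simplices (4): [v_0,v_1], [v_0,v_2], [v_1,v_3], [v_2,v_3]

giving chain groups C_0 ≅ Z^4, C_1 ≅ Z^4.

∂_1: C_1 → C_0 sends each edge [p,q] (with p < q) to q − p. For instance
  ∂[v_0,v_2] = [v_2] − [v_0].
As a 4×4 matrix over Z this has rank 3, with invariant factors (1,1,1).

Now H_k = ker ∂_k / im ∂_{k+1}, so:

  H_0: rank C_0 − rank ∂_1 = 4 − 3 = 1, and the invariant factors of ∂_1 are all 1, so H_0 ≅ Z.
  H_1: rank ker ∂_1 − rank ∂_2 = (4 − 3) − 0 = 1, and there is no ∂_2, so H_1 ≅ Z.

As a check, the Euler characteristic is 4 − 4 = 0, which agrees with 1 − 1 = 0.

Hence the Betti numbers are b_0 = 1, b_1 = 1.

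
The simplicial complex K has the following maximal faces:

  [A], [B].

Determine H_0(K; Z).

Order the vertices as A < B. Listing each simplex with vertices in this order, K has dimension 0 with simplices:

  0-simplices (2): A, B

giving chain groups C_0 ≅ Z^2.

From H_k ≅ ker(∂_k) / im(∂_{k+1}) we obtain:

  H_0: rank C_0 − rank ∂_1 = 2 − 0 = 2, and there is no ∂_1, so H_0 ≅ Z^2.

(K is a triangulation of a set of 2 points.)

H_0 ≅ Z^2.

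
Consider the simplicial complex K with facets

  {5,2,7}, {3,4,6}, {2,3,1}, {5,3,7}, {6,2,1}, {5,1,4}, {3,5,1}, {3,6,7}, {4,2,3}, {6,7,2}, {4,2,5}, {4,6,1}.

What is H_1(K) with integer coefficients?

Order the vertices as 1 < 2 < 3 < 4 < 5 < 6 < 7. Listing each simplex with vertices in this order, K has dimension 2 with simplices:

  0-simplices (7): [1], [2], [3], [4], [5], [6], [7]
  1-simplices (18): [1,2], [1,3], [1,4], [1,5], [1,6], [2,3], [2,4], [2,5], [2,6], [2,7], [3,4], [3,5], [3,6], [3,7], [4,5], [4,6], [5,7], [6,7]
  2-simplices (12): [1,2,3], [1,2,6], [1,3,5], [1,4,5], [1,4,6], [2,3,4], [2,4,5], [2,5,7], [2,6,7], [3,4,6], [3,5,7], [3,6,7]

giving chain groups C_0 ≅ Z^7, C_1 ≅ Z^18, C_2 ≅ Z^12.

The boundary map ∂_1: C_1 → C_0 is given by ∂[p,q] = [q] − [p].
The resulting 7×18 matrix has rank 6, and its Smith normal form has invariant factors (1,1,1,1,1,1).

∂_2: C_2 → C_1 maps a triangle to the signed sum of its edges. For instance
  ∂[2,5,7] = [5,7] − [2,7] + [2,5],
  ∂[2,4,5] = [4,5] − [2,5] + [2,4].
The resulting 18×12 matrix has rank 12, and its Smith normal form has invariant factors (1,1,1,1,1,1,1,1,1,1,1,2).

Computing H_k = (kernel of ∂_k) / (image of ∂_{k+1}):

  H_1: rank ker ∂_1 − rank ∂_2 = (18 − 6) − 12 = 0, and ∂_2 has invariant factor 2 > 1, so H_1 ≅ Z/2.

H_1 ≅ Z/2.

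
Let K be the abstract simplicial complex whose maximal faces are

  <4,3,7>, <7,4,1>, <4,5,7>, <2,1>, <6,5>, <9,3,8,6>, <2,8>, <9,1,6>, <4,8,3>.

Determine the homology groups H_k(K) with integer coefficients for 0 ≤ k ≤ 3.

Take the total order 1 < 2 < 3 < 4 < 5 < 6 < 7 < 8 < 9 on the vertex set. Then K (dimension 3) consists of the simplices:

  0-simplices (9): [1], [2], [3], [4], [5], [6], [7], [8], [9]
  1-simplices (19): [1,2], [1,4], [1,6], [1,7], [1,9], [2,8], [3,4], [3,6], [3,7], [3,8], [3,9], [4,5], [4,7], [4,8], [5,6], [5,7], [6,8], [6,9], [8,9]
  2-simplices (9): [1,4,7], [1,6,9], [3,4,7], [3,4,8], [3,6,8], [3,6,9], [3,8,9], [4,5,7], [6,8,9]
  3-simplices (1): [3,6,8,9]

Hence C_0 ≅ Z^9, C_1 ≅ Z^19, C_2 ≅ Z^9, C_3 ≅ Z^1.

Boundary ∂_1: C_1 → C_0 is given by ∂[p,q] = [q] − [p].
This gives a 9×19 integer matrix of rank 8; reducing to Smith normal form yields diagonal entries (1,1,1,1,1,1,1,1).

The boundary map ∂_2: C_2 → C_1 maps a triangle to the signed sum of its edges. For instance
  ∂[6,8,9] = [8,9] − [6,9] + [6,8],
  ∂[3,6,9] = [6,9] − [3,9] + [3,6].
As a 19×9 matrix over Z this has rank 8, with invariant factors (1,1,1,1,1,1,1,1).

∂_3: C_3 → C_2 sends each 3-simplex σ to the alternating sum Σ_i (−1)^i (σ with its i-th vertex removed). For instance
  ∂[3,6,8,9] = [6,8,9] − [3,8,9] + [3,6,9] − [3,6,8].
This gives a 9×1 integer matrix of rank 1; reducing to Smith normal form yields diagonal entries (1).

From H_k ≅ ker(∂_k) / im(∂_{k+1}) we obtain:

  H_0: rank C_0 − rank ∂_1 = 9 − 8 = 1, and the invariant factors of ∂_1 are all 1, so H_0 ≅ Z.
  H_1: rank ker ∂_1 − rank ∂_2 = (19 − 8) − 8 = 3, and the invariant factors of ∂_2 are all 1, so H_1 ≅ Z^3.
  H_2: rank ker ∂_2 − rank ∂_3 = (9 − 8) − 1 = 0, and the invariant factors of ∂_3 are all 1, so H_2 ≅ 0.
  H_3: rank ker ∂_3 − rank ∂_4 = (1 − 1) − 0 = 0, and there is no ∂_4, so H_3 ≅ 0.

H_0 ≅ Z,  H_1 ≅ Z^3,  H_2 = 0,  H_3 = 0.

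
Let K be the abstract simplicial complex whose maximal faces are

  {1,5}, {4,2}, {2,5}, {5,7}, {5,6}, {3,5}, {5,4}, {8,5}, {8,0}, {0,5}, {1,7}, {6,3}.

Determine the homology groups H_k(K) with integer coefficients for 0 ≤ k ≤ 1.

We work with the vertex ordering 0 < 1 < 2 < 3 < 4 < 5 < 6 < 7 < 8. The simplices of K, each written with vertices in increasing order, are:

  0-simplices (9): [0], [1], [2], [3], [4], [5], [6], [7], [8]
  1-simplices (12): [0,5], [0,8], [1,5], [1,7], [2,4], [2,5], [3,5], [3,6], [4,5], [5,6], [5,7], [5,8]

Hence C_0 ≅ Z^9, C_1 ≅ Z^12.

Boundary ∂_1: C_1 → C_0 maps an edge to its endpoints' difference, ∂[p,q] = q − p.
The resulting 9×12 matrix has rank 8, and its Smith normal form has invariant factors (1,1,1,1,1,1,1,1).

Now H_k = ker ∂_k / im ∂_{k+1}, so:

  H_0: rank C_0 − rank ∂_1 = 9 − 8 = 1, and the invariant factors of ∂_1 are all 1, so H_0 ≅ Z.
  H_1: rank ker ∂_1 − rank ∂_2 = (12 − 8) − 0 = 4, and there is no ∂_2, so H_1 ≅ Z^4.

H_0 = Z,  H_1 = Z^4.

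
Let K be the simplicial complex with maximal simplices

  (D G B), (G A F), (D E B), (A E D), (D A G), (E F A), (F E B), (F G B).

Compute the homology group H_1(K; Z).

H_1 ≅ 0.

Fix the vertex order A < B < D < E < F < G and write every simplex with vertices in increasing order. Then dim K = 2 and the simplices of K are:

  0-simplices (6): A, B, D, E, F, G
  1-simplices (12): AD, AE, AF, AG, BD, BE, BF, BG, DE, DG, EF, FG
  2-simplices (8): ADE, ADG, AEF, AFG, BDE, BDG, BEF, BFG

Hence C_0 ≅ Z^6, C_1 ≅ Z^12, C_2 ≅ Z^8.

The boundary map ∂_1: C_1 → C_0 is given by ∂[p,q] = [q] − [p].
This gives a 6×12 integer matrix of rank 5; reducing to Smith normal form yields diagonal entries (1,1,1,1,1).

The boundary map ∂_2: C_2 → C_1 maps a triangle to the signed sum of its edges. For instance
  ∂BFG = FG − BG + BF,
  ∂AFG = FG − AG + AF.
This gives a 12×8 integer matrix of rank 7; reducing to Smith normal form yields diagonal entries (1,1,1,1,1,1,1).

From H_k ≅ ker(∂_k) / im(∂_{k+1}) we obtain:

  H_1: rank ker ∂_1 − rank ∂_2 = (12 − 5) − 7 = 0, and the invariant factors of ∂_2 are all 1, so H_1 = 0.

(K is a triangulation of the 2-sphere S^2.)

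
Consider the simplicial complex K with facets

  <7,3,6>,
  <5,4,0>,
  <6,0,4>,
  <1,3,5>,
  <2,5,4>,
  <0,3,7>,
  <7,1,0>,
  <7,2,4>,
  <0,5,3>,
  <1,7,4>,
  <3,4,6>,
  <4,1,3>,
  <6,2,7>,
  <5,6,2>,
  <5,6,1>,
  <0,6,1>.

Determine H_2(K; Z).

H_2 ≅ Z.

K has 8 vertices, 24 edges, 16 triangles.
rank ∂_2 = 15, rank ∂_3 = 0 ⇒ b_2 = 16 − 15 − 0 = 1. So H_2 ≅ Z.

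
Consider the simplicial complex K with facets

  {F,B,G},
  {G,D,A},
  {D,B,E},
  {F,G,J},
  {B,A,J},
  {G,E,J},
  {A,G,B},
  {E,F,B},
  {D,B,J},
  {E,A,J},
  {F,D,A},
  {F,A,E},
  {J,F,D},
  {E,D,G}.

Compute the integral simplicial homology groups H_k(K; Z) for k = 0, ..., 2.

H_0 ≅ Z,  H_1 ≅ Z^2,  H_2 ≅ Z.

Order the vertices as A < B < D < E < F < G < J. Listing each simplex with vertices in this order, K has dimension 2 with simplices:

  0-simplices (7): A, B, D, E, F, G, J
  1-simplices (21): AB, AD, AE, AF, AG, AJ, BD, BE, BF, BG, BJ, DE, DF, DG, DJ, EF, EG, EJ, FG, FJ, GJ
  2-simplices (14): ABG, ABJ, ADF, ADG, AEF, AEJ, BDE, BDJ, BEF, BFG, DEG, DFJ, EGJ, FGJ

giving chain groups C_0 ≅ Z^7, C_1 ≅ Z^21, C_2 ≅ Z^14.

Boundary ∂_1: C_1 → C_0 sends each edge [p,q] (with p < q) to q − p.
The 7×21 boundary matrix has rank 6 and Smith normal form diag(1,1,1,1,1,1).

The boundary map ∂_2: C_2 → C_1 acts by ∂[p,q,r] = [q,r] − [p,r] + [p,q]. For instance
  ∂ADG = DG − AG + AD,
  ∂DFJ = FJ − DJ + DF.
The 21×14 boundary matrix has rank 13 and Smith normal form diag(1,1,1,1,1,1,1,1,1,1,1,1,1).

Reading off H_k = ker ∂_k / im ∂_{k+1}:

  H_0: rank C_0 − rank ∂_1 = 7 − 6 = 1, and the invariant factors of ∂_1 are all 1, so H_0 = Z.
  H_1: rank ker ∂_1 − rank ∂_2 = (21 − 6) − 13 = 2, and the invariant factors of ∂_2 are all 1, so H_1 = Z^2.
  H_2: rank ker ∂_2 − rank ∂_3 = (14 − 13) − 0 = 1, and there is no ∂_3, so H_2 = Z.

As a check, the Euler characteristic is 7 − 21 + 14 = 0, which agrees with 1 − 2 + 1 = 0.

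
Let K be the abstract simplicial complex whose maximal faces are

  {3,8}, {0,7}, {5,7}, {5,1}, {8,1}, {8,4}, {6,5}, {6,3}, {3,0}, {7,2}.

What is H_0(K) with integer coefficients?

H_0 = Z.

We work with the vertex ordering 0 < 1 < 2 < 3 < 4 < 5 < 6 < 7 < 8. The simplices of K, each written with vertices in increasing order, are:

  0-simplices (9): [0], [1], [2], [3], [4], [5], [6], [7], [8]
  1-simplices (10): [0,3], [0,7], [1,5], [1,8], [2,7], [3,6], [3,8], [4,8], [5,6], [5,7]

giving chain groups C_0 ≅ Z^9, C_1 ≅ Z^10.

∂_1: C_1 → C_0 is given by ∂[p,q] = [q] − [p].
As a 9×10 matrix over Z this has rank 8, with invariant factors (1,1,1,1,1,1,1,1).

Computing H_k = (kernel of ∂_k) / (image of ∂_{k+1}):

  H_0: rank C_0 − rank ∂_1 = 9 − 8 = 1, and the invariant factors of ∂_1 are all 1, so H_0 = Z.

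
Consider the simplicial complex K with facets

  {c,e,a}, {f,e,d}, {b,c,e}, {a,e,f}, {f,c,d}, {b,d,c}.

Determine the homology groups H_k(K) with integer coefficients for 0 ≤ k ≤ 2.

Fix the vertex order a < b < c < d < e < f and write every simplex with vertices in increasing order. Then dim K = 2 and the simplices of K are:

  0-simplices (6): a, b, c, d, e, f
  1-simplices (12): ac, ae, af, bc, bd, be, cd, ce, cf, de, df, ef
  2-simplices (6): ace, aef, bcd, bce, cdf, def

Hence C_0 ≅ Z^6, C_1 ≅ Z^12, C_2 ≅ Z^6.

The boundary map ∂_1: C_1 → C_0 is given by ∂[p,q] = [q] − [p]. For instance
  ∂be = e − b.
This gives a 6×12 integer matrix of rank 5; reducing to Smith normal form yields diagonal entries (1,1,1,1,1).

Boundary ∂_2: C_2 → C_1 sends each 2-simplex [p,q,r] to [q,r] − [p,r] + [p,q]. For instance
  ∂bcd = cd − bd + bc,
  ∂bce = ce − be + bc.
The resulting 12×6 matrix has rank 6, and its Smith normal form has invariant factors (1,1,1,1,1,1).

Computing H_k = (kernel of ∂_k) / (image of ∂_{k+1}):

  H_0: rank C_0 − rank ∂_1 = 6 − 5 = 1, and the invariant factors of ∂_1 are all 1, so H_0 ≅ Z.
  H_1: rank ker ∂_1 − rank ∂_2 = (12 − 5) − 6 = 1, and the invariant factors of ∂_2 are all 1, so H_1 ≅ Z.
  H_2: rank ker ∂_2 − rank ∂_3 = (6 − 6) − 0 = 0, and there is no ∂_3, so H_2 ≅ 0.

H_0 = Z,  H_1 = Z,  H_2 = 0.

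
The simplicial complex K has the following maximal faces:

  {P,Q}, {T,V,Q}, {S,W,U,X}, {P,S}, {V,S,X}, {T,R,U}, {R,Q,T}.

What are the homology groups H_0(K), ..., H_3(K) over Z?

H_0 ≅ Z,  H_1 ≅ Z^2,  H_2 = 0,  H_3 = 0.

K has 9 vertices, 17 edges, 8 triangles, 1 3-simplex.
rank ∂_0 = 0, rank ∂_1 = 8 ⇒ b_0 = 9 − 0 − 8 = 1; all invariant factors of ∂_1 are 1 so no torsion. So H_0 = Z.
rank ∂_1 = 8, rank ∂_2 = 7 ⇒ b_1 = 17 − 8 − 7 = 2; all invariant factors of ∂_2 are 1 so no torsion. So H_1 = Z^2.
rank ∂_2 = 7, rank ∂_3 = 1 ⇒ b_2 = 8 − 7 − 1 = 0; all invariant factors of ∂_3 are 1 so no torsion. So H_2 = 0.
rank ∂_3 = 1, rank ∂_4 = 0 ⇒ b_3 = 1 − 1 − 0 = 0. So H_3 = 0.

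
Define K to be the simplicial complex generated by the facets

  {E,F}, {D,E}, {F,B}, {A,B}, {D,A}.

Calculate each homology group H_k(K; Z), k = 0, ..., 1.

H_0 ≅ Z,  H_1 ≅ Z.

Fix the vertex order A < B < D < E < F and write every simplex with vertices in increasing order. Then dim K = 1 and the simplices of K are:

  0-simplices (5): A, B, D, E, F
  1-simplices (5): AB, AD, BF, DE, EF

giving chain groups C_0 ≅ Z^5, C_1 ≅ Z^5.

Boundary ∂_1: C_1 → C_0 sends each edge [p,q] (with p < q) to q − p. For instance
  ∂DE = E − D.
This gives a 5×5 integer matrix of rank 4; reducing to Smith normal form yields diagonal entries (1,1,1,1).

Reading off H_k = ker ∂_k / im ∂_{k+1}:

  H_0: rank C_0 − rank ∂_1 = 5 − 4 = 1, and the invariant factors of ∂_1 are all 1, so H_0 ≅ Z.
  H_1: rank ker ∂_1 − rank ∂_2 = (5 − 4) − 0 = 1, and there is no ∂_2, so H_1 ≅ Z.

(K is a triangulation of the circle S^1.)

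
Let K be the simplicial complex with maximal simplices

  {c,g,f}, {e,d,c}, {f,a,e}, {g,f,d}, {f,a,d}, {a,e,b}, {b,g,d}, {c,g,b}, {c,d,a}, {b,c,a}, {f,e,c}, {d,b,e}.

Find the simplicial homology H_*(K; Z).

H_0 ≅ Z,  H_1 ≅ Z/2Z,  H_2 = 0.

We work with the vertex ordering a < b < c < d < e < f < g. The simplices of K, each written with vertices in increasing order, are:

  0-simplices (7): a, b, c, d, e, f, g
  1-simplices (18): ab, ac, ad, ae, af, bc, bd, be, bg, cd, ce, cf, cg, de, df, dg, ef, fg
  2-simplices (12): abc, abe, acd, adf, aef, bcg, bde, bdg, cde, cef, cfg, dfg

Hence C_0 ≅ Z^7, C_1 ≅ Z^18, C_2 ≅ Z^12.

The boundary map ∂_1: C_1 → C_0 maps an edge to its endpoints' difference, ∂[p,q] = q − p.
The resulting 7×18 matrix has rank 6, and its Smith normal form has invariant factors (1,1,1,1,1,1).

The boundary map ∂_2: C_2 → C_1 maps a triangle to the signed sum of its edges. For instance
  ∂cfg = fg − cg + cf,
  ∂abe = be − ae + ab.
As a 18×12 matrix over Z this has rank 12, with invariant factors (1,1,1,1,1,1,1,1,1,1,1,2).

From H_k ≅ ker(∂_k) / im(∂_{k+1}) we obtain:

  H_0: rank C_0 − rank ∂_1 = 7 − 6 = 1, and the invariant factors of ∂_1 are all 1, so H_0 = Z.
  H_1: rank ker ∂_1 − rank ∂_2 = (18 − 6) − 12 = 0, and ∂_2 has invariant factor 2 > 1, so H_1 = Z/2Z.
  H_2: rank ker ∂_2 − rank ∂_3 = (12 − 12) − 0 = 0, and there is no ∂_3, so H_2 = 0.

As a check, the Euler characteristic is 7 − 18 + 12 = 1, which agrees with 1 − 0 + 0 = 1.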